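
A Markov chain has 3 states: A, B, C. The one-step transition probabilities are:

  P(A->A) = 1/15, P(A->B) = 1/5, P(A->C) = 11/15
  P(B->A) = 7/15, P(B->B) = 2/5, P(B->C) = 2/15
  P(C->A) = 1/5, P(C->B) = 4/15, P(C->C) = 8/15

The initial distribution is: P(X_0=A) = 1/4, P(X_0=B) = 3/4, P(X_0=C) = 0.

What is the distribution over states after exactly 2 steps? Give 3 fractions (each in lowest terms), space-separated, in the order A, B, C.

Answer: 11/45 13/45 7/15

Derivation:
Propagating the distribution step by step (d_{t+1} = d_t * P):
d_0 = (A=1/4, B=3/4, C=0)
  d_1[A] = 1/4*1/15 + 3/4*7/15 + 0*1/5 = 11/30
  d_1[B] = 1/4*1/5 + 3/4*2/5 + 0*4/15 = 7/20
  d_1[C] = 1/4*11/15 + 3/4*2/15 + 0*8/15 = 17/60
d_1 = (A=11/30, B=7/20, C=17/60)
  d_2[A] = 11/30*1/15 + 7/20*7/15 + 17/60*1/5 = 11/45
  d_2[B] = 11/30*1/5 + 7/20*2/5 + 17/60*4/15 = 13/45
  d_2[C] = 11/30*11/15 + 7/20*2/15 + 17/60*8/15 = 7/15
d_2 = (A=11/45, B=13/45, C=7/15)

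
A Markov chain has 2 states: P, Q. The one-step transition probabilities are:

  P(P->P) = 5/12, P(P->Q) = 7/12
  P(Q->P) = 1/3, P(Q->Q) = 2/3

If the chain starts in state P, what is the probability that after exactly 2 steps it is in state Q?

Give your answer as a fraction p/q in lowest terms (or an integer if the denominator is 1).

Computing P^2 by repeated multiplication:
P^1 =
  P: [5/12, 7/12]
  Q: [1/3, 2/3]
P^2 =
  P: [53/144, 91/144]
  Q: [13/36, 23/36]

(P^2)[P -> Q] = 91/144

Answer: 91/144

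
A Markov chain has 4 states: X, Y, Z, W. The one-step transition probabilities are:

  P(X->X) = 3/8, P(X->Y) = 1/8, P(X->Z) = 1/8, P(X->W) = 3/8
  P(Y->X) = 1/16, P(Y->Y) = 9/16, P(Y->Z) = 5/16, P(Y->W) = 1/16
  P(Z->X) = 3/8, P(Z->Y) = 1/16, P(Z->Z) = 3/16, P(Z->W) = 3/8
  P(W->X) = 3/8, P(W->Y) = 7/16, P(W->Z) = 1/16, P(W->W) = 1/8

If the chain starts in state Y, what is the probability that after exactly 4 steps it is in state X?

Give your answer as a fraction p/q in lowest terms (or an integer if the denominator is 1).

Answer: 17831/65536

Derivation:
Computing P^4 by repeated multiplication:
P^1 =
  X: [3/8, 1/8, 1/8, 3/8]
  Y: [1/16, 9/16, 5/16, 1/16]
  Z: [3/8, 1/16, 3/16, 3/8]
  W: [3/8, 7/16, 1/16, 1/8]
P^2 =
  X: [43/128, 37/128, 17/128, 31/128]
  Y: [51/256, 95/256, 63/256, 47/256]
  Z: [91/256, 33/128, 1/8, 67/256]
  W: [61/256, 45/128, 13/64, 53/256]
P^3 =
  X: [583/2048, 653/2048, 353/2048, 459/2048]
  Y: [1061/4096, 1349/4096, 813/4096, 873/4096]
  Z: [603/2048, 1277/4096, 675/4096, 469/2048]
  W: [543/2048, 1355/4096, 781/4096, 437/2048]
P^4 =
  X: [9023/32768, 10609/32768, 5949/32768, 7187/32768]
  Y: [17831/65536, 21187/65536, 12179/65536, 14339/65536]
  Z: [18191/65536, 10573/32768, 735/4096, 14439/65536]
  W: [17801/65536, 10633/32768, 3041/16384, 14305/65536]

(P^4)[Y -> X] = 17831/65536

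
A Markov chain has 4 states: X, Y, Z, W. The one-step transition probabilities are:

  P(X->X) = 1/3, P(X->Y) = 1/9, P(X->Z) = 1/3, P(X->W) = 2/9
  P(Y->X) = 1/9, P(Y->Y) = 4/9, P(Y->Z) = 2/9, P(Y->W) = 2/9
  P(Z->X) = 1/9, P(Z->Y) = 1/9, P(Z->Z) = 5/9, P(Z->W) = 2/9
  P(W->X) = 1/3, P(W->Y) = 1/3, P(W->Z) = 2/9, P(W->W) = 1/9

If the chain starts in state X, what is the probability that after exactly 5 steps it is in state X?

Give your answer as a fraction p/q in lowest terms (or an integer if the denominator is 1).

Answer: 11831/59049

Derivation:
Computing P^5 by repeated multiplication:
P^1 =
  X: [1/3, 1/9, 1/3, 2/9]
  Y: [1/9, 4/9, 2/9, 2/9]
  Z: [1/9, 1/9, 5/9, 2/9]
  W: [1/3, 1/3, 2/9, 1/9]
P^2 =
  X: [19/81, 16/81, 10/27, 16/81]
  Y: [5/27, 25/81, 25/81, 16/81]
  Z: [5/27, 16/81, 34/81, 16/81]
  W: [17/81, 20/81, 1/3, 17/81]
P^3 =
  X: [151/729, 161/729, 271/729, 146/729]
  Y: [143/729, 188/729, 28/81, 146/729]
  Z: [143/729, 161/729, 31/81, 146/729]
  W: [149/729, 175/729, 260/729, 145/729]
P^4 =
  X: [49/243, 1504/6561, 2422/6561, 1312/6561]
  Y: [1307/6561, 1585/6561, 2357/6561, 1312/6561]
  Z: [1307/6561, 1504/6561, 2438/6561, 1312/6561]
  W: [439/2187, 1544/6561, 2387/6561, 1313/6561]
P^5 =
  X: [11831/59049, 13697/59049, 7237/19683, 11810/59049]
  Y: [437/2187, 13940/59049, 21500/59049, 11810/59049]
  Z: [437/2187, 13697/59049, 21743/59049, 11810/59049]
  W: [11821/59049, 13819/59049, 800/2187, 11809/59049]

(P^5)[X -> X] = 11831/59049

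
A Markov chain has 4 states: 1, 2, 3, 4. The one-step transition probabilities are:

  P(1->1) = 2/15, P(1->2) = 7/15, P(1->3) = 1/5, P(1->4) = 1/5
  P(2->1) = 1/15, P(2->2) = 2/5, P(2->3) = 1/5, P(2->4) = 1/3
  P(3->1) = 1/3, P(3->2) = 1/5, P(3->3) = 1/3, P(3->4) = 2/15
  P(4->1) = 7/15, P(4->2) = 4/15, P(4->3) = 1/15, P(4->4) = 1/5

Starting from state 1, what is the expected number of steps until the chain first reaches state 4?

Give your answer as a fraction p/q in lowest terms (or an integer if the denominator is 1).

Let h_i = expected steps to first reach 4 from state i.
Boundary: h_4 = 0.
First-step equations for the other states:
  h_1 = 1 + 2/15*h_1 + 7/15*h_2 + 1/5*h_3 + 1/5*h_4
  h_2 = 1 + 1/15*h_1 + 2/5*h_2 + 1/5*h_3 + 1/3*h_4
  h_3 = 1 + 1/3*h_1 + 1/5*h_2 + 1/3*h_3 + 2/15*h_4

Substituting h_4 = 0 and rearranging gives the linear system (I - Q) h = 1:
  [13/15, -7/15, -1/5] . (h_1, h_2, h_3) = 1
  [-1/15, 3/5, -1/5] . (h_1, h_2, h_3) = 1
  [-1/3, -1/5, 2/3] . (h_1, h_2, h_3) = 1

Solving yields:
  h_1 = 1560/367
  h_2 = 1365/367
  h_3 = 1740/367

Starting state is 1, so the expected hitting time is h_1 = 1560/367.

Answer: 1560/367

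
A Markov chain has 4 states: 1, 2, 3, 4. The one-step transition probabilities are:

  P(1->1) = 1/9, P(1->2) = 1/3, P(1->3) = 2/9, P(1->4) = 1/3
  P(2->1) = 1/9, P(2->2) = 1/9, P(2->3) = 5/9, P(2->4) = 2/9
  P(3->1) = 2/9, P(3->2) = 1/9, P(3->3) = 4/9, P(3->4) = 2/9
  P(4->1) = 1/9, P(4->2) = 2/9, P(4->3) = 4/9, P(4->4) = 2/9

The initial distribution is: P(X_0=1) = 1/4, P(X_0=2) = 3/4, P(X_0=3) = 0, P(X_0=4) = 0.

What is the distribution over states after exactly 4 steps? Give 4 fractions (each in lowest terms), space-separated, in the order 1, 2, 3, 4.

Propagating the distribution step by step (d_{t+1} = d_t * P):
d_0 = (1=1/4, 2=3/4, 3=0, 4=0)
  d_1[1] = 1/4*1/9 + 3/4*1/9 + 0*2/9 + 0*1/9 = 1/9
  d_1[2] = 1/4*1/3 + 3/4*1/9 + 0*1/9 + 0*2/9 = 1/6
  d_1[3] = 1/4*2/9 + 3/4*5/9 + 0*4/9 + 0*4/9 = 17/36
  d_1[4] = 1/4*1/3 + 3/4*2/9 + 0*2/9 + 0*2/9 = 1/4
d_1 = (1=1/9, 2=1/6, 3=17/36, 4=1/4)
  d_2[1] = 1/9*1/9 + 1/6*1/9 + 17/36*2/9 + 1/4*1/9 = 53/324
  d_2[2] = 1/9*1/3 + 1/6*1/9 + 17/36*1/9 + 1/4*2/9 = 53/324
  d_2[3] = 1/9*2/9 + 1/6*5/9 + 17/36*4/9 + 1/4*4/9 = 71/162
  d_2[4] = 1/9*1/3 + 1/6*2/9 + 17/36*2/9 + 1/4*2/9 = 19/81
d_2 = (1=53/324, 2=53/324, 3=71/162, 4=19/81)
  d_3[1] = 53/324*1/9 + 53/324*1/9 + 71/162*2/9 + 19/81*1/9 = 233/1458
  d_3[2] = 53/324*1/3 + 53/324*1/9 + 71/162*1/9 + 19/81*2/9 = 253/1458
  d_3[3] = 53/324*2/9 + 53/324*5/9 + 71/162*4/9 + 19/81*4/9 = 1243/2916
  d_3[4] = 53/324*1/3 + 53/324*2/9 + 71/162*2/9 + 19/81*2/9 = 701/2916
d_3 = (1=233/1458, 2=253/1458, 3=1243/2916, 4=701/2916)
  d_4[1] = 233/1458*1/9 + 253/1458*1/9 + 1243/2916*2/9 + 701/2916*1/9 = 4159/26244
  d_4[2] = 233/1458*1/3 + 253/1458*1/9 + 1243/2916*1/9 + 701/2916*2/9 = 4549/26244
  d_4[3] = 233/1458*2/9 + 253/1458*5/9 + 1243/2916*4/9 + 701/2916*4/9 = 1873/4374
  d_4[4] = 233/1458*1/3 + 253/1458*2/9 + 1243/2916*2/9 + 701/2916*2/9 = 3149/13122
d_4 = (1=4159/26244, 2=4549/26244, 3=1873/4374, 4=3149/13122)

Answer: 4159/26244 4549/26244 1873/4374 3149/13122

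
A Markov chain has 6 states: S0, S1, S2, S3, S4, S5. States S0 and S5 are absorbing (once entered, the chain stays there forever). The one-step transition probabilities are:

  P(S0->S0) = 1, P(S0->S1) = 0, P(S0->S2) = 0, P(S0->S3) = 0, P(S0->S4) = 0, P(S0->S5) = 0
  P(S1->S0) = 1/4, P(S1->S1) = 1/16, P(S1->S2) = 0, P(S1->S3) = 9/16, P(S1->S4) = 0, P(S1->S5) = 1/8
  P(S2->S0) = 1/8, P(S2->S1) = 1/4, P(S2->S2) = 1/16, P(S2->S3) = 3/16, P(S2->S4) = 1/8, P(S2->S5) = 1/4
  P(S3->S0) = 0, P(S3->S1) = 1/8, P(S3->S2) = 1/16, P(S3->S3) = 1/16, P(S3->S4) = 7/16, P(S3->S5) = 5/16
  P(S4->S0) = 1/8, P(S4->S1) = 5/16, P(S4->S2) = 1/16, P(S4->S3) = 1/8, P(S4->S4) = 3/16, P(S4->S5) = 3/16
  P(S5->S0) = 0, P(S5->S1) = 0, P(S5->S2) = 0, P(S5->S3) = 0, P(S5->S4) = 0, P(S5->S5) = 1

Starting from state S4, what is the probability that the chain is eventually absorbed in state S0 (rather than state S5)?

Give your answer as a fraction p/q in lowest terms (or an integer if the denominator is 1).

Let a_i = P(absorbed in S0 | start in state i).
Boundary conditions: a_S0 = 1, a_S5 = 0.
For each transient state i, a_i = sum_j P(i->j) * a_j:
  a_S1 = 1/4*a_S0 + 1/16*a_S1 + 0*a_S2 + 9/16*a_S3 + 0*a_S4 + 1/8*a_S5
  a_S2 = 1/8*a_S0 + 1/4*a_S1 + 1/16*a_S2 + 3/16*a_S3 + 1/8*a_S4 + 1/4*a_S5
  a_S3 = 0*a_S0 + 1/8*a_S1 + 1/16*a_S2 + 1/16*a_S3 + 7/16*a_S4 + 5/16*a_S5
  a_S4 = 1/8*a_S0 + 5/16*a_S1 + 1/16*a_S2 + 1/8*a_S3 + 3/16*a_S4 + 3/16*a_S5

Substituting a_S0 = 1 and a_S5 = 0, rearrange to (I - Q) a = r where r[i] = P(i -> S0):
  [15/16, 0, -9/16, 0] . (a_S1, a_S2, a_S3, a_S4) = 1/4
  [-1/4, 15/16, -3/16, -1/8] . (a_S1, a_S2, a_S3, a_S4) = 1/8
  [-1/8, -1/16, 15/16, -7/16] . (a_S1, a_S2, a_S3, a_S4) = 0
  [-5/16, -1/16, -1/8, 13/16] . (a_S1, a_S2, a_S3, a_S4) = 1/8

Solving yields:
  a_S1 = 6385/15153
  a_S2 = 1759/5051
  a_S3 = 3907/15153
  a_S4 = 5794/15153

Starting state is S4, so the absorption probability is a_S4 = 5794/15153.

Answer: 5794/15153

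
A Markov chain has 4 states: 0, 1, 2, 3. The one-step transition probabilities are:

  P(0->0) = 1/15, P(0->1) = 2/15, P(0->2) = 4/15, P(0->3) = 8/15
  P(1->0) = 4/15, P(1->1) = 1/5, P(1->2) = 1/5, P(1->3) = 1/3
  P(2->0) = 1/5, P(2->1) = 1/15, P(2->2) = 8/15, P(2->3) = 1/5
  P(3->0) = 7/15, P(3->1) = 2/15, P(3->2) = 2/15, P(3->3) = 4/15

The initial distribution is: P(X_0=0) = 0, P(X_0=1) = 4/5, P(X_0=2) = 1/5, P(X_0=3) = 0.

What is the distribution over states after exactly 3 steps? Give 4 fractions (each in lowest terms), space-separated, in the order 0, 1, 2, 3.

Propagating the distribution step by step (d_{t+1} = d_t * P):
d_0 = (0=0, 1=4/5, 2=1/5, 3=0)
  d_1[0] = 0*1/15 + 4/5*4/15 + 1/5*1/5 + 0*7/15 = 19/75
  d_1[1] = 0*2/15 + 4/5*1/5 + 1/5*1/15 + 0*2/15 = 13/75
  d_1[2] = 0*4/15 + 4/5*1/5 + 1/5*8/15 + 0*2/15 = 4/15
  d_1[3] = 0*8/15 + 4/5*1/3 + 1/5*1/5 + 0*4/15 = 23/75
d_1 = (0=19/75, 1=13/75, 2=4/15, 3=23/75)
  d_2[0] = 19/75*1/15 + 13/75*4/15 + 4/15*1/5 + 23/75*7/15 = 292/1125
  d_2[1] = 19/75*2/15 + 13/75*1/5 + 4/15*1/15 + 23/75*2/15 = 143/1125
  d_2[2] = 19/75*4/15 + 13/75*1/5 + 4/15*8/15 + 23/75*2/15 = 107/375
  d_2[3] = 19/75*8/15 + 13/75*1/3 + 4/15*1/5 + 23/75*4/15 = 41/125
d_2 = (0=292/1125, 1=143/1125, 2=107/375, 3=41/125)
  d_3[0] = 292/1125*1/15 + 143/1125*4/15 + 107/375*1/5 + 41/125*7/15 = 98/375
  d_3[1] = 292/1125*2/15 + 143/1125*1/5 + 107/375*1/15 + 41/125*2/15 = 2072/16875
  d_3[2] = 292/1125*4/15 + 143/1125*1/5 + 107/375*8/15 + 41/125*2/15 = 4903/16875
  d_3[3] = 292/1125*8/15 + 143/1125*1/3 + 107/375*1/5 + 41/125*4/15 = 122/375
d_3 = (0=98/375, 1=2072/16875, 2=4903/16875, 3=122/375)

Answer: 98/375 2072/16875 4903/16875 122/375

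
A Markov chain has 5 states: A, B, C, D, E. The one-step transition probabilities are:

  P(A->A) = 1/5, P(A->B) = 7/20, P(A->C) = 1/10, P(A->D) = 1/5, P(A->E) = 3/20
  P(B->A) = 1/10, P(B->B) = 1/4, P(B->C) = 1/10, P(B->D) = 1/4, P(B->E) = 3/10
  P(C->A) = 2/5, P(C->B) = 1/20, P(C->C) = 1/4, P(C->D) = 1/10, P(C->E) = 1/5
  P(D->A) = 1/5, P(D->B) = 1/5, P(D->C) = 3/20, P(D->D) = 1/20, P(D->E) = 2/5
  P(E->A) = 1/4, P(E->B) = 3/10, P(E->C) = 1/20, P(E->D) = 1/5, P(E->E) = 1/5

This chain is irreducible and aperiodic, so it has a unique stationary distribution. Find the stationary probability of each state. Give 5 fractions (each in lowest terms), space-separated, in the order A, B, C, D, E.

Answer: 2330/11099 13989/55495 1257/11099 883/5045 13858/55495

Derivation:
The stationary distribution satisfies pi = pi * P, i.e.:
  pi_A = 1/5*pi_A + 1/10*pi_B + 2/5*pi_C + 1/5*pi_D + 1/4*pi_E
  pi_B = 7/20*pi_A + 1/4*pi_B + 1/20*pi_C + 1/5*pi_D + 3/10*pi_E
  pi_C = 1/10*pi_A + 1/10*pi_B + 1/4*pi_C + 3/20*pi_D + 1/20*pi_E
  pi_D = 1/5*pi_A + 1/4*pi_B + 1/10*pi_C + 1/20*pi_D + 1/5*pi_E
  pi_E = 3/20*pi_A + 3/10*pi_B + 1/5*pi_C + 2/5*pi_D + 1/5*pi_E
with normalization: pi_A + pi_B + pi_C + pi_D + pi_E = 1.

Using the first 4 balance equations plus normalization, the linear system A*pi = b is:
  [-4/5, 1/10, 2/5, 1/5, 1/4] . pi = 0
  [7/20, -3/4, 1/20, 1/5, 3/10] . pi = 0
  [1/10, 1/10, -3/4, 3/20, 1/20] . pi = 0
  [1/5, 1/4, 1/10, -19/20, 1/5] . pi = 0
  [1, 1, 1, 1, 1] . pi = 1

Solving yields:
  pi_A = 2330/11099
  pi_B = 13989/55495
  pi_C = 1257/11099
  pi_D = 883/5045
  pi_E = 13858/55495

Verification (pi * P):
  2330/11099*1/5 + 13989/55495*1/10 + 1257/11099*2/5 + 883/5045*1/5 + 13858/55495*1/4 = 2330/11099 = pi_A  (ok)
  2330/11099*7/20 + 13989/55495*1/4 + 1257/11099*1/20 + 883/5045*1/5 + 13858/55495*3/10 = 13989/55495 = pi_B  (ok)
  2330/11099*1/10 + 13989/55495*1/10 + 1257/11099*1/4 + 883/5045*3/20 + 13858/55495*1/20 = 1257/11099 = pi_C  (ok)
  2330/11099*1/5 + 13989/55495*1/4 + 1257/11099*1/10 + 883/5045*1/20 + 13858/55495*1/5 = 883/5045 = pi_D  (ok)
  2330/11099*3/20 + 13989/55495*3/10 + 1257/11099*1/5 + 883/5045*2/5 + 13858/55495*1/5 = 13858/55495 = pi_E  (ok)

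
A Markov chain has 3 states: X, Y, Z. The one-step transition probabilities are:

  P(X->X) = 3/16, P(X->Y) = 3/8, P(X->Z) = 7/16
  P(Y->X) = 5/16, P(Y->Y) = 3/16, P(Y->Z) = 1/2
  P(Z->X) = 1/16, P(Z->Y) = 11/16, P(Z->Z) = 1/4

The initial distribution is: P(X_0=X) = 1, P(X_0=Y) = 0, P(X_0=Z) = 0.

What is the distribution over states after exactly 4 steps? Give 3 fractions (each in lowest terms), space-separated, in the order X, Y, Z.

Propagating the distribution step by step (d_{t+1} = d_t * P):
d_0 = (X=1, Y=0, Z=0)
  d_1[X] = 1*3/16 + 0*5/16 + 0*1/16 = 3/16
  d_1[Y] = 1*3/8 + 0*3/16 + 0*11/16 = 3/8
  d_1[Z] = 1*7/16 + 0*1/2 + 0*1/4 = 7/16
d_1 = (X=3/16, Y=3/8, Z=7/16)
  d_2[X] = 3/16*3/16 + 3/8*5/16 + 7/16*1/16 = 23/128
  d_2[Y] = 3/16*3/8 + 3/8*3/16 + 7/16*11/16 = 113/256
  d_2[Z] = 3/16*7/16 + 3/8*1/2 + 7/16*1/4 = 97/256
d_2 = (X=23/128, Y=113/256, Z=97/256)
  d_3[X] = 23/128*3/16 + 113/256*5/16 + 97/256*1/16 = 25/128
  d_3[Y] = 23/128*3/8 + 113/256*3/16 + 97/256*11/16 = 841/2048
  d_3[Z] = 23/128*7/16 + 113/256*1/2 + 97/256*1/4 = 807/2048
d_3 = (X=25/128, Y=841/2048, Z=807/2048)
  d_4[X] = 25/128*3/16 + 841/2048*5/16 + 807/2048*1/16 = 1553/8192
  d_4[Y] = 25/128*3/8 + 841/2048*3/16 + 807/2048*11/16 = 1725/4096
  d_4[Z] = 25/128*7/16 + 841/2048*1/2 + 807/2048*1/4 = 3189/8192
d_4 = (X=1553/8192, Y=1725/4096, Z=3189/8192)

Answer: 1553/8192 1725/4096 3189/8192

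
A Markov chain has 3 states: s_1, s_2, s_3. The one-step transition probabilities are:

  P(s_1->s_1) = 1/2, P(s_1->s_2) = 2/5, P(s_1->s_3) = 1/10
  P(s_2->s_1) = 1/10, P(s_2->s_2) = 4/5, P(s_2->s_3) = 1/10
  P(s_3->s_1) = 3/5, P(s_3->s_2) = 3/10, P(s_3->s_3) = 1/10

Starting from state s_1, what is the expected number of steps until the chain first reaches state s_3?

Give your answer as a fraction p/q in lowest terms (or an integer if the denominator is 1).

Let h_i = expected steps to first reach s_3 from state i.
Boundary: h_s_3 = 0.
First-step equations for the other states:
  h_s_1 = 1 + 1/2*h_s_1 + 2/5*h_s_2 + 1/10*h_s_3
  h_s_2 = 1 + 1/10*h_s_1 + 4/5*h_s_2 + 1/10*h_s_3

Substituting h_s_3 = 0 and rearranging gives the linear system (I - Q) h = 1:
  [1/2, -2/5] . (h_s_1, h_s_2) = 1
  [-1/10, 1/5] . (h_s_1, h_s_2) = 1

Solving yields:
  h_s_1 = 10
  h_s_2 = 10

Starting state is s_1, so the expected hitting time is h_s_1 = 10.

Answer: 10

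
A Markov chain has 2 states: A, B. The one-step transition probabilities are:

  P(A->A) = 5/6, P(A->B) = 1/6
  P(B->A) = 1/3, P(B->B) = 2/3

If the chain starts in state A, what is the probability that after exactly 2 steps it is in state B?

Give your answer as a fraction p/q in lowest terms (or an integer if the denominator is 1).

Answer: 1/4

Derivation:
Computing P^2 by repeated multiplication:
P^1 =
  A: [5/6, 1/6]
  B: [1/3, 2/3]
P^2 =
  A: [3/4, 1/4]
  B: [1/2, 1/2]

(P^2)[A -> B] = 1/4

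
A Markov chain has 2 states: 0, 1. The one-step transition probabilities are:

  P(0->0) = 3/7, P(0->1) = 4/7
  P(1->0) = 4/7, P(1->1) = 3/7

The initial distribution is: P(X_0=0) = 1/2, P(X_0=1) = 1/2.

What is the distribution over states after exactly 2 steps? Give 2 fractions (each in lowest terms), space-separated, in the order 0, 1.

Answer: 1/2 1/2

Derivation:
Propagating the distribution step by step (d_{t+1} = d_t * P):
d_0 = (0=1/2, 1=1/2)
  d_1[0] = 1/2*3/7 + 1/2*4/7 = 1/2
  d_1[1] = 1/2*4/7 + 1/2*3/7 = 1/2
d_1 = (0=1/2, 1=1/2)
  d_2[0] = 1/2*3/7 + 1/2*4/7 = 1/2
  d_2[1] = 1/2*4/7 + 1/2*3/7 = 1/2
d_2 = (0=1/2, 1=1/2)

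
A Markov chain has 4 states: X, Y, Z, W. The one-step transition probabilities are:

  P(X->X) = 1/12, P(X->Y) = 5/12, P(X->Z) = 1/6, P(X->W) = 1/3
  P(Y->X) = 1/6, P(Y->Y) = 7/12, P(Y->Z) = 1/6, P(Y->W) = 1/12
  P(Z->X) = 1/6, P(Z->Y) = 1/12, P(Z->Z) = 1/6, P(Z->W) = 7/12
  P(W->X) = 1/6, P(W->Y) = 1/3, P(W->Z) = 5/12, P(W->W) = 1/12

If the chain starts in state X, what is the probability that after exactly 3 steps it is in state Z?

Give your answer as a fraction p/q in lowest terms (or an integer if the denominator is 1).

Computing P^3 by repeated multiplication:
P^1 =
  X: [1/12, 5/12, 1/6, 1/3]
  Y: [1/6, 7/12, 1/6, 1/12]
  Z: [1/6, 1/12, 1/6, 7/12]
  W: [1/6, 1/3, 5/12, 1/12]
P^2 =
  X: [23/144, 29/72, 1/4, 3/16]
  Y: [11/72, 65/144, 3/16, 5/24]
  Z: [11/72, 47/144, 5/16, 5/24]
  W: [11/72, 47/144, 3/16, 1/3]
P^3 =
  X: [265/1728, 665/1728, 41/192, 143/576]
  Y: [133/864, 89/216, 7/32, 31/144]
  Z: [133/864, 151/432, 7/32, 5/18]
  W: [133/864, 329/864, 1/4, 31/144]

(P^3)[X -> Z] = 41/192

Answer: 41/192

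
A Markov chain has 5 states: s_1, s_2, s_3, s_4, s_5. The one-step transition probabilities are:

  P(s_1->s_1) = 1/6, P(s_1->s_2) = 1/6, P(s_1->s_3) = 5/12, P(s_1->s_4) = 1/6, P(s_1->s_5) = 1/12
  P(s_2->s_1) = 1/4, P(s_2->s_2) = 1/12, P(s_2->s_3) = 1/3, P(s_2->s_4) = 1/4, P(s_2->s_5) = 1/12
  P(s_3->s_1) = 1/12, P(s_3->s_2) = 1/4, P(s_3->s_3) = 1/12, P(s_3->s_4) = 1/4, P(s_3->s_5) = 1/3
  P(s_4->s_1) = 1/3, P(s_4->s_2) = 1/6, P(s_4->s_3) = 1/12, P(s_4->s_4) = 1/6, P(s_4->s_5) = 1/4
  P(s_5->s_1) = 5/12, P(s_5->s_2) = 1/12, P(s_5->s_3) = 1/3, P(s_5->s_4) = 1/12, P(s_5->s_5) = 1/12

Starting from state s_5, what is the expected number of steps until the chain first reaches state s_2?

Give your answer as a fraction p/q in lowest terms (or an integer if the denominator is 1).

Answer: 1307/209

Derivation:
Let h_i = expected steps to first reach s_2 from state i.
Boundary: h_s_2 = 0.
First-step equations for the other states:
  h_s_1 = 1 + 1/6*h_s_1 + 1/6*h_s_2 + 5/12*h_s_3 + 1/6*h_s_4 + 1/12*h_s_5
  h_s_3 = 1 + 1/12*h_s_1 + 1/4*h_s_2 + 1/12*h_s_3 + 1/4*h_s_4 + 1/3*h_s_5
  h_s_4 = 1 + 1/3*h_s_1 + 1/6*h_s_2 + 1/12*h_s_3 + 1/6*h_s_4 + 1/4*h_s_5
  h_s_5 = 1 + 5/12*h_s_1 + 1/12*h_s_2 + 1/3*h_s_3 + 1/12*h_s_4 + 1/12*h_s_5

Substituting h_s_2 = 0 and rearranging gives the linear system (I - Q) h = 1:
  [5/6, -5/12, -1/6, -1/12] . (h_s_1, h_s_3, h_s_4, h_s_5) = 1
  [-1/12, 11/12, -1/4, -1/3] . (h_s_1, h_s_3, h_s_4, h_s_5) = 1
  [-1/3, -1/12, 5/6, -1/4] . (h_s_1, h_s_3, h_s_4, h_s_5) = 1
  [-5/12, -1/3, -1/12, 11/12] . (h_s_1, h_s_3, h_s_4, h_s_5) = 1

Solving yields:
  h_s_1 = 1205/209
  h_s_3 = 1151/209
  h_s_4 = 1240/209
  h_s_5 = 1307/209

Starting state is s_5, so the expected hitting time is h_s_5 = 1307/209.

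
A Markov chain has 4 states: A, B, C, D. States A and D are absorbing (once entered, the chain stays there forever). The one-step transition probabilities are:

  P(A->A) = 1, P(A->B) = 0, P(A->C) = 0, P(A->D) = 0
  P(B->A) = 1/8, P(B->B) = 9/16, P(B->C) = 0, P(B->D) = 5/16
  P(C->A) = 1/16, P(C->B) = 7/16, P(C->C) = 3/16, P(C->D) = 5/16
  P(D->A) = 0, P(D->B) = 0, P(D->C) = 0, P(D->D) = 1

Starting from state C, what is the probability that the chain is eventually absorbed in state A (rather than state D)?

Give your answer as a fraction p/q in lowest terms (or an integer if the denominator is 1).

Let a_i = P(absorbed in A | start in state i).
Boundary conditions: a_A = 1, a_D = 0.
For each transient state i, a_i = sum_j P(i->j) * a_j:
  a_B = 1/8*a_A + 9/16*a_B + 0*a_C + 5/16*a_D
  a_C = 1/16*a_A + 7/16*a_B + 3/16*a_C + 5/16*a_D

Substituting a_A = 1 and a_D = 0, rearrange to (I - Q) a = r where r[i] = P(i -> A):
  [7/16, 0] . (a_B, a_C) = 1/8
  [-7/16, 13/16] . (a_B, a_C) = 1/16

Solving yields:
  a_B = 2/7
  a_C = 3/13

Starting state is C, so the absorption probability is a_C = 3/13.

Answer: 3/13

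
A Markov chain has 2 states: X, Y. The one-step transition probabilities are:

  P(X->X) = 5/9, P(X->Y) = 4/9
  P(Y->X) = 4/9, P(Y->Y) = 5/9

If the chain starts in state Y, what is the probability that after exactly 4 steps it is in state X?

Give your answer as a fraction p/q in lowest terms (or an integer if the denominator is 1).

Answer: 3280/6561

Derivation:
Computing P^4 by repeated multiplication:
P^1 =
  X: [5/9, 4/9]
  Y: [4/9, 5/9]
P^2 =
  X: [41/81, 40/81]
  Y: [40/81, 41/81]
P^3 =
  X: [365/729, 364/729]
  Y: [364/729, 365/729]
P^4 =
  X: [3281/6561, 3280/6561]
  Y: [3280/6561, 3281/6561]

(P^4)[Y -> X] = 3280/6561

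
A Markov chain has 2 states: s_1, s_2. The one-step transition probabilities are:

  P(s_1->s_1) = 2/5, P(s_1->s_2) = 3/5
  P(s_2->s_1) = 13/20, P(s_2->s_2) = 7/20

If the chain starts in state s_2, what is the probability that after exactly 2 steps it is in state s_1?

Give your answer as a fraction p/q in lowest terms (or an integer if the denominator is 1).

Computing P^2 by repeated multiplication:
P^1 =
  s_1: [2/5, 3/5]
  s_2: [13/20, 7/20]
P^2 =
  s_1: [11/20, 9/20]
  s_2: [39/80, 41/80]

(P^2)[s_2 -> s_1] = 39/80

Answer: 39/80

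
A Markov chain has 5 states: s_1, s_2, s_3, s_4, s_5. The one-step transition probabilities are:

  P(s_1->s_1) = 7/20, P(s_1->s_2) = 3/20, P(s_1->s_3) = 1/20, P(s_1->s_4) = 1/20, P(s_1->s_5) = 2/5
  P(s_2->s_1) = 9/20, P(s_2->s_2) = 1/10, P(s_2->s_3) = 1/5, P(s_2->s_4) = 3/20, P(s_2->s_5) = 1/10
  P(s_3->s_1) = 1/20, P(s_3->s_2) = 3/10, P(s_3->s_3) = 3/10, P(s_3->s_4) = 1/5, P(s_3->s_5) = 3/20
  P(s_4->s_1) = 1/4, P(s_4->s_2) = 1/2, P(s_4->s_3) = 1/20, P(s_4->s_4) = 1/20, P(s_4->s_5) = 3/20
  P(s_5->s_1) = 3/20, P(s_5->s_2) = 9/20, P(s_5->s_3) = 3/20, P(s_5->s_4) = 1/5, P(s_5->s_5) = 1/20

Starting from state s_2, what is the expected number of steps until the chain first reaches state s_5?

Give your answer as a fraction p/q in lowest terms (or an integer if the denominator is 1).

Let h_i = expected steps to first reach s_5 from state i.
Boundary: h_s_5 = 0.
First-step equations for the other states:
  h_s_1 = 1 + 7/20*h_s_1 + 3/20*h_s_2 + 1/20*h_s_3 + 1/20*h_s_4 + 2/5*h_s_5
  h_s_2 = 1 + 9/20*h_s_1 + 1/10*h_s_2 + 1/5*h_s_3 + 3/20*h_s_4 + 1/10*h_s_5
  h_s_3 = 1 + 1/20*h_s_1 + 3/10*h_s_2 + 3/10*h_s_3 + 1/5*h_s_4 + 3/20*h_s_5
  h_s_4 = 1 + 1/4*h_s_1 + 1/2*h_s_2 + 1/20*h_s_3 + 1/20*h_s_4 + 3/20*h_s_5

Substituting h_s_5 = 0 and rearranging gives the linear system (I - Q) h = 1:
  [13/20, -3/20, -1/20, -1/20] . (h_s_1, h_s_2, h_s_3, h_s_4) = 1
  [-9/20, 9/10, -1/5, -3/20] . (h_s_1, h_s_2, h_s_3, h_s_4) = 1
  [-1/20, -3/10, 7/10, -1/5] . (h_s_1, h_s_2, h_s_3, h_s_4) = 1
  [-1/4, -1/2, -1/20, 19/20] . (h_s_1, h_s_2, h_s_3, h_s_4) = 1

Solving yields:
  h_s_1 = 23388/6953
  h_s_2 = 32568/6953
  h_s_3 = 34832/6953
  h_s_4 = 32448/6953

Starting state is s_2, so the expected hitting time is h_s_2 = 32568/6953.

Answer: 32568/6953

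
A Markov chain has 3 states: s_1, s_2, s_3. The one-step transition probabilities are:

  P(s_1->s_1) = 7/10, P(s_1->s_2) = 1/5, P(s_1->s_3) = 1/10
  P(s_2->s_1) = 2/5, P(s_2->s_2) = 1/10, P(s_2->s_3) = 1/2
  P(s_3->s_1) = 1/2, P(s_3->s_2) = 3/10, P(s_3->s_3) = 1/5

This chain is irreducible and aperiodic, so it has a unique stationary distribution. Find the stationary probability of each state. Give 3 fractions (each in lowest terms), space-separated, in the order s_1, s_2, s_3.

Answer: 3/5 1/5 1/5

Derivation:
The stationary distribution satisfies pi = pi * P, i.e.:
  pi_s_1 = 7/10*pi_s_1 + 2/5*pi_s_2 + 1/2*pi_s_3
  pi_s_2 = 1/5*pi_s_1 + 1/10*pi_s_2 + 3/10*pi_s_3
  pi_s_3 = 1/10*pi_s_1 + 1/2*pi_s_2 + 1/5*pi_s_3
with normalization: pi_s_1 + pi_s_2 + pi_s_3 = 1.

Using the first 2 balance equations plus normalization, the linear system A*pi = b is:
  [-3/10, 2/5, 1/2] . pi = 0
  [1/5, -9/10, 3/10] . pi = 0
  [1, 1, 1] . pi = 1

Solving yields:
  pi_s_1 = 3/5
  pi_s_2 = 1/5
  pi_s_3 = 1/5

Verification (pi * P):
  3/5*7/10 + 1/5*2/5 + 1/5*1/2 = 3/5 = pi_s_1  (ok)
  3/5*1/5 + 1/5*1/10 + 1/5*3/10 = 1/5 = pi_s_2  (ok)
  3/5*1/10 + 1/5*1/2 + 1/5*1/5 = 1/5 = pi_s_3  (ok)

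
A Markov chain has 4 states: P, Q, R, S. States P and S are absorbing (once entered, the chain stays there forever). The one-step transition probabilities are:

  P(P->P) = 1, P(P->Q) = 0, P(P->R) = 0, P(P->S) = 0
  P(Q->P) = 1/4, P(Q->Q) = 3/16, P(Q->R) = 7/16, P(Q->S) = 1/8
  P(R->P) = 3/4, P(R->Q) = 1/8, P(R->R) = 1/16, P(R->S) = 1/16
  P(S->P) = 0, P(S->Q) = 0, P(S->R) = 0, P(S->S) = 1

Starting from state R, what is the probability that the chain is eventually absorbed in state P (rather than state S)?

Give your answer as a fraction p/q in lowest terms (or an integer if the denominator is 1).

Answer: 164/181

Derivation:
Let a_i = P(absorbed in P | start in state i).
Boundary conditions: a_P = 1, a_S = 0.
For each transient state i, a_i = sum_j P(i->j) * a_j:
  a_Q = 1/4*a_P + 3/16*a_Q + 7/16*a_R + 1/8*a_S
  a_R = 3/4*a_P + 1/8*a_Q + 1/16*a_R + 1/16*a_S

Substituting a_P = 1 and a_S = 0, rearrange to (I - Q) a = r where r[i] = P(i -> P):
  [13/16, -7/16] . (a_Q, a_R) = 1/4
  [-1/8, 15/16] . (a_Q, a_R) = 3/4

Solving yields:
  a_Q = 144/181
  a_R = 164/181

Starting state is R, so the absorption probability is a_R = 164/181.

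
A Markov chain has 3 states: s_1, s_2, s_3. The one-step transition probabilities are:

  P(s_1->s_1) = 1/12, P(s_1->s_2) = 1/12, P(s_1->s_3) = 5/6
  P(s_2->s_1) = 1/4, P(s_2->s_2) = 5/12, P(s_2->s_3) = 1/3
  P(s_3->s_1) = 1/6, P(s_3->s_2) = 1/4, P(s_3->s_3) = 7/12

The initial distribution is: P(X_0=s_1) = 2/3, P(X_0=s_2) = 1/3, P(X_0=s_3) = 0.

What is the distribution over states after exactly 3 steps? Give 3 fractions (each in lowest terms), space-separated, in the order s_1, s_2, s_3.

Answer: 451/2592 343/1296 485/864

Derivation:
Propagating the distribution step by step (d_{t+1} = d_t * P):
d_0 = (s_1=2/3, s_2=1/3, s_3=0)
  d_1[s_1] = 2/3*1/12 + 1/3*1/4 + 0*1/6 = 5/36
  d_1[s_2] = 2/3*1/12 + 1/3*5/12 + 0*1/4 = 7/36
  d_1[s_3] = 2/3*5/6 + 1/3*1/3 + 0*7/12 = 2/3
d_1 = (s_1=5/36, s_2=7/36, s_3=2/3)
  d_2[s_1] = 5/36*1/12 + 7/36*1/4 + 2/3*1/6 = 37/216
  d_2[s_2] = 5/36*1/12 + 7/36*5/12 + 2/3*1/4 = 7/27
  d_2[s_3] = 5/36*5/6 + 7/36*1/3 + 2/3*7/12 = 41/72
d_2 = (s_1=37/216, s_2=7/27, s_3=41/72)
  d_3[s_1] = 37/216*1/12 + 7/27*1/4 + 41/72*1/6 = 451/2592
  d_3[s_2] = 37/216*1/12 + 7/27*5/12 + 41/72*1/4 = 343/1296
  d_3[s_3] = 37/216*5/6 + 7/27*1/3 + 41/72*7/12 = 485/864
d_3 = (s_1=451/2592, s_2=343/1296, s_3=485/864)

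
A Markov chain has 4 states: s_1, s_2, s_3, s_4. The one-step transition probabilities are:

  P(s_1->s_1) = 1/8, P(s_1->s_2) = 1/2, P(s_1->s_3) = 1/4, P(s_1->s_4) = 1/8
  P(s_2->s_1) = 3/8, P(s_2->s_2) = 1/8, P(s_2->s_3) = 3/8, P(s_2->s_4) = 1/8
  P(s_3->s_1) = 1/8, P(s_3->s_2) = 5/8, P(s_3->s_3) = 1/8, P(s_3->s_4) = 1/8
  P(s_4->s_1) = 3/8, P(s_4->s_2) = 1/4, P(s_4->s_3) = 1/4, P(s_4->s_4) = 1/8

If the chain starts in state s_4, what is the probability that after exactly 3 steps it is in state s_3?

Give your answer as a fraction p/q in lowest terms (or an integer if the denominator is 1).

Computing P^3 by repeated multiplication:
P^1 =
  s_1: [1/8, 1/2, 1/4, 1/8]
  s_2: [3/8, 1/8, 3/8, 1/8]
  s_3: [1/8, 5/8, 1/8, 1/8]
  s_4: [3/8, 1/4, 1/4, 1/8]
P^2 =
  s_1: [9/32, 5/16, 9/32, 1/8]
  s_2: [3/16, 15/32, 7/32, 1/8]
  s_3: [5/16, 1/4, 5/16, 1/8]
  s_4: [7/32, 13/32, 1/4, 1/8]
P^3 =
  s_1: [15/64, 99/256, 65/256, 1/8]
  s_2: [35/128, 41/128, 9/32, 1/8]
  s_3: [7/32, 53/128, 31/128, 1/8]
  s_4: [33/128, 89/256, 69/256, 1/8]

(P^3)[s_4 -> s_3] = 69/256

Answer: 69/256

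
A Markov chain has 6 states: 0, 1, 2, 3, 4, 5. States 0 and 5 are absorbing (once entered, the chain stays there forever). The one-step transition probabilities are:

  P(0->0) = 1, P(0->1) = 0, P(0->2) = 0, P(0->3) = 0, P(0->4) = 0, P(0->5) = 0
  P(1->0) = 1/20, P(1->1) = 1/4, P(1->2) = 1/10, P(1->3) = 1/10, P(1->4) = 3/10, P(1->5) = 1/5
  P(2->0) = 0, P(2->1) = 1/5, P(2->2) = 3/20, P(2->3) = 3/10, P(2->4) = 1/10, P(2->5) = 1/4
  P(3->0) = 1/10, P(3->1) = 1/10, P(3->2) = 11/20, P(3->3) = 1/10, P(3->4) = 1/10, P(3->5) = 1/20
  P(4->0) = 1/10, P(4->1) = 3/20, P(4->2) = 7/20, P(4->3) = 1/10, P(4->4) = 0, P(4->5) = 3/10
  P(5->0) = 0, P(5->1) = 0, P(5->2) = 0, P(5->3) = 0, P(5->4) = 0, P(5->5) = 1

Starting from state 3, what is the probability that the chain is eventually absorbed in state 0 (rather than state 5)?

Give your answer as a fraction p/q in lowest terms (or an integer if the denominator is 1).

Let a_i = P(absorbed in 0 | start in state i).
Boundary conditions: a_0 = 1, a_5 = 0.
For each transient state i, a_i = sum_j P(i->j) * a_j:
  a_1 = 1/20*a_0 + 1/4*a_1 + 1/10*a_2 + 1/10*a_3 + 3/10*a_4 + 1/5*a_5
  a_2 = 0*a_0 + 1/5*a_1 + 3/20*a_2 + 3/10*a_3 + 1/10*a_4 + 1/4*a_5
  a_3 = 1/10*a_0 + 1/10*a_1 + 11/20*a_2 + 1/10*a_3 + 1/10*a_4 + 1/20*a_5
  a_4 = 1/10*a_0 + 3/20*a_1 + 7/20*a_2 + 1/10*a_3 + 0*a_4 + 3/10*a_5

Substituting a_0 = 1 and a_5 = 0, rearrange to (I - Q) a = r where r[i] = P(i -> 0):
  [3/4, -1/10, -1/10, -3/10] . (a_1, a_2, a_3, a_4) = 1/20
  [-1/5, 17/20, -3/10, -1/10] . (a_1, a_2, a_3, a_4) = 0
  [-1/10, -11/20, 9/10, -1/10] . (a_1, a_2, a_3, a_4) = 1/10
  [-3/20, -7/20, -1/10, 1] . (a_1, a_2, a_3, a_4) = 1/10

Solving yields:
  a_1 = 1295/6169
  a_2 = 1028/6169
  a_3 = 3211/12338
  a_4 = 2663/12338

Starting state is 3, so the absorption probability is a_3 = 3211/12338.

Answer: 3211/12338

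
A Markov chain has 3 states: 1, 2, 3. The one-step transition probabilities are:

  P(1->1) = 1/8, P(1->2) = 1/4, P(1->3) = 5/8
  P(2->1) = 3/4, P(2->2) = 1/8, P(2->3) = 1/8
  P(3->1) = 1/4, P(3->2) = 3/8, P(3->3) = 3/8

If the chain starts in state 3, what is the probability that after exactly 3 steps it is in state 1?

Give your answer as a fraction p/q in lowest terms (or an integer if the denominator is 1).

Computing P^3 by repeated multiplication:
P^1 =
  1: [1/8, 1/4, 5/8]
  2: [3/4, 1/8, 1/8]
  3: [1/4, 3/8, 3/8]
P^2 =
  1: [23/64, 19/64, 11/32]
  2: [7/32, 1/4, 17/32]
  3: [13/32, 1/4, 11/32]
P^3 =
  1: [181/512, 131/512, 25/64]
  2: [89/256, 73/256, 47/128]
  3: [83/256, 67/256, 53/128]

(P^3)[3 -> 1] = 83/256

Answer: 83/256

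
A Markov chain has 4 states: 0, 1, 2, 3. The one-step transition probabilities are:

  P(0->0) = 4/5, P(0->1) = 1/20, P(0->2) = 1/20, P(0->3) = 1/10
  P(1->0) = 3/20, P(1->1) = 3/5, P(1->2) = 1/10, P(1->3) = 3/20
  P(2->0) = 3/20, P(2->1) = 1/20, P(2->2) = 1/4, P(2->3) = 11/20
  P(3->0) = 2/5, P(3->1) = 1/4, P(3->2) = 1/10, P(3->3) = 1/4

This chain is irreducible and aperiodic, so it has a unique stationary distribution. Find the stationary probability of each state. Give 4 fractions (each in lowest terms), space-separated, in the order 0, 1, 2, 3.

The stationary distribution satisfies pi = pi * P, i.e.:
  pi_0 = 4/5*pi_0 + 3/20*pi_1 + 3/20*pi_2 + 2/5*pi_3
  pi_1 = 1/20*pi_0 + 3/5*pi_1 + 1/20*pi_2 + 1/4*pi_3
  pi_2 = 1/20*pi_0 + 1/10*pi_1 + 1/4*pi_2 + 1/10*pi_3
  pi_3 = 1/10*pi_0 + 3/20*pi_1 + 11/20*pi_2 + 1/4*pi_3
with normalization: pi_0 + pi_1 + pi_2 + pi_3 = 1.

Using the first 3 balance equations plus normalization, the linear system A*pi = b is:
  [-1/5, 3/20, 3/20, 2/5] . pi = 0
  [1/20, -2/5, 1/20, 1/4] . pi = 0
  [1/20, 1/10, -3/4, 1/10] . pi = 0
  [1, 1, 1, 1] . pi = 1

Solving yields:
  pi_0 = 1253/2267
  pi_1 = 427/2267
  pi_2 = 193/2267
  pi_3 = 394/2267

Verification (pi * P):
  1253/2267*4/5 + 427/2267*3/20 + 193/2267*3/20 + 394/2267*2/5 = 1253/2267 = pi_0  (ok)
  1253/2267*1/20 + 427/2267*3/5 + 193/2267*1/20 + 394/2267*1/4 = 427/2267 = pi_1  (ok)
  1253/2267*1/20 + 427/2267*1/10 + 193/2267*1/4 + 394/2267*1/10 = 193/2267 = pi_2  (ok)
  1253/2267*1/10 + 427/2267*3/20 + 193/2267*11/20 + 394/2267*1/4 = 394/2267 = pi_3  (ok)

Answer: 1253/2267 427/2267 193/2267 394/2267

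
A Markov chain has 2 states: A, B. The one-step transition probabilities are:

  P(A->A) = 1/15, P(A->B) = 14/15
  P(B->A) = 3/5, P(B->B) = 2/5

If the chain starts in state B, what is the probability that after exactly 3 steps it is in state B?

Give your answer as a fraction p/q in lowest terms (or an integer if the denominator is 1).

Computing P^3 by repeated multiplication:
P^1 =
  A: [1/15, 14/15]
  B: [3/5, 2/5]
P^2 =
  A: [127/225, 98/225]
  B: [7/25, 18/25]
P^3 =
  A: [1009/3375, 2366/3375]
  B: [169/375, 206/375]

(P^3)[B -> B] = 206/375

Answer: 206/375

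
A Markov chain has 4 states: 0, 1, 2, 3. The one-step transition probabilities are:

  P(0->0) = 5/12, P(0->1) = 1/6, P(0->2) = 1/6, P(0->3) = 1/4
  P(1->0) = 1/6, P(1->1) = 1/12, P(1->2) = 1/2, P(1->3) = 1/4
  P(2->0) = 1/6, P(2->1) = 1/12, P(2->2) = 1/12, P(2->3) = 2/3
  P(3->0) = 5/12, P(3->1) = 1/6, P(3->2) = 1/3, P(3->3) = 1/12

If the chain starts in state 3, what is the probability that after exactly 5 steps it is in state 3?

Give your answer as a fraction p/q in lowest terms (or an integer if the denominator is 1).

Answer: 12331/41472

Derivation:
Computing P^5 by repeated multiplication:
P^1 =
  0: [5/12, 1/6, 1/6, 1/4]
  1: [1/6, 1/12, 1/2, 1/4]
  2: [1/6, 1/12, 1/12, 2/3]
  3: [5/12, 1/6, 1/3, 1/12]
P^2 =
  0: [1/3, 5/36, 1/4, 5/18]
  1: [13/48, 17/144, 7/36, 5/12]
  2: [3/8, 11/72, 43/144, 25/144]
  3: [7/24, 1/8, 5/24, 3/8]
P^3 =
  0: [23/72, 29/216, 103/432, 133/432]
  1: [65/192, 9/64, 7/27, 113/432]
  2: [175/576, 223/1728, 383/1728, 199/576]
  3: [1/3, 5/36, 73/288, 79/288]
P^4 =
  0: [559/1728, 703/5184, 1259/5184, 515/1728]
  1: [2189/6912, 2765/20736, 407/1728, 815/2592]
  2: [379/1152, 475/3456, 5159/20736, 5905/20736]
  3: [367/1152, 463/3456, 821/3456, 119/384]
P^5 =
  0: [371/1152, 467/3456, 15011/62208, 18757/62208]
  1: [26911/82944, 33823/248832, 3793/15552, 18397/62208]
  2: [26551/82944, 33463/248832, 19841/82944, 76193/248832]
  3: [373/1152, 469/3456, 10085/41472, 12331/41472]

(P^5)[3 -> 3] = 12331/41472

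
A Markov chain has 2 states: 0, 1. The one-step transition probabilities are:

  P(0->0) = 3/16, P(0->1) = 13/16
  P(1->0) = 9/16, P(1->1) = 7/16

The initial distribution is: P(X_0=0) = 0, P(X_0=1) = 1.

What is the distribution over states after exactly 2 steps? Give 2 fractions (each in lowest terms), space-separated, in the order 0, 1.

Answer: 45/128 83/128

Derivation:
Propagating the distribution step by step (d_{t+1} = d_t * P):
d_0 = (0=0, 1=1)
  d_1[0] = 0*3/16 + 1*9/16 = 9/16
  d_1[1] = 0*13/16 + 1*7/16 = 7/16
d_1 = (0=9/16, 1=7/16)
  d_2[0] = 9/16*3/16 + 7/16*9/16 = 45/128
  d_2[1] = 9/16*13/16 + 7/16*7/16 = 83/128
d_2 = (0=45/128, 1=83/128)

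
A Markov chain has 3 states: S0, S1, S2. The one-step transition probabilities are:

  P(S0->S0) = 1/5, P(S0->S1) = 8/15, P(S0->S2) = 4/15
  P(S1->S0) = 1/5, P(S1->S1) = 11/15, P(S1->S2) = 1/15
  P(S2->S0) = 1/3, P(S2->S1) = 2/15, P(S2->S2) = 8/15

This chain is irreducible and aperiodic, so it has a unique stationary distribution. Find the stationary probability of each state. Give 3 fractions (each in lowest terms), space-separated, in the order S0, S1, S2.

Answer: 13/57 32/57 4/19

Derivation:
The stationary distribution satisfies pi = pi * P, i.e.:
  pi_S0 = 1/5*pi_S0 + 1/5*pi_S1 + 1/3*pi_S2
  pi_S1 = 8/15*pi_S0 + 11/15*pi_S1 + 2/15*pi_S2
  pi_S2 = 4/15*pi_S0 + 1/15*pi_S1 + 8/15*pi_S2
with normalization: pi_S0 + pi_S1 + pi_S2 = 1.

Using the first 2 balance equations plus normalization, the linear system A*pi = b is:
  [-4/5, 1/5, 1/3] . pi = 0
  [8/15, -4/15, 2/15] . pi = 0
  [1, 1, 1] . pi = 1

Solving yields:
  pi_S0 = 13/57
  pi_S1 = 32/57
  pi_S2 = 4/19

Verification (pi * P):
  13/57*1/5 + 32/57*1/5 + 4/19*1/3 = 13/57 = pi_S0  (ok)
  13/57*8/15 + 32/57*11/15 + 4/19*2/15 = 32/57 = pi_S1  (ok)
  13/57*4/15 + 32/57*1/15 + 4/19*8/15 = 4/19 = pi_S2  (ok)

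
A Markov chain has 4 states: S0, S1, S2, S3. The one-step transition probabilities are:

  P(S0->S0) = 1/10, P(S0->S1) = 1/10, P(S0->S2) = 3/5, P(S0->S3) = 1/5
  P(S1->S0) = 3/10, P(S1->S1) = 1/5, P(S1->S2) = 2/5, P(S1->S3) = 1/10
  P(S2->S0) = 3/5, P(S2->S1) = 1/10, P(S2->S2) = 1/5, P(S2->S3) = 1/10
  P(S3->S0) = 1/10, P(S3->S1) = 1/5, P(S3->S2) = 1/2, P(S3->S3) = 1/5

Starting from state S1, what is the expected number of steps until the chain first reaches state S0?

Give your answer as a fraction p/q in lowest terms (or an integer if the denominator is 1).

Let h_i = expected steps to first reach S0 from state i.
Boundary: h_S0 = 0.
First-step equations for the other states:
  h_S1 = 1 + 3/10*h_S0 + 1/5*h_S1 + 2/5*h_S2 + 1/10*h_S3
  h_S2 = 1 + 3/5*h_S0 + 1/10*h_S1 + 1/5*h_S2 + 1/10*h_S3
  h_S3 = 1 + 1/10*h_S0 + 1/5*h_S1 + 1/2*h_S2 + 1/5*h_S3

Substituting h_S0 = 0 and rearranging gives the linear system (I - Q) h = 1:
  [4/5, -2/5, -1/10] . (h_S1, h_S2, h_S3) = 1
  [-1/10, 4/5, -1/10] . (h_S1, h_S2, h_S3) = 1
  [-1/5, -1/2, 4/5] . (h_S1, h_S2, h_S3) = 1

Solving yields:
  h_S1 = 360/137
  h_S2 = 270/137
  h_S3 = 430/137

Starting state is S1, so the expected hitting time is h_S1 = 360/137.

Answer: 360/137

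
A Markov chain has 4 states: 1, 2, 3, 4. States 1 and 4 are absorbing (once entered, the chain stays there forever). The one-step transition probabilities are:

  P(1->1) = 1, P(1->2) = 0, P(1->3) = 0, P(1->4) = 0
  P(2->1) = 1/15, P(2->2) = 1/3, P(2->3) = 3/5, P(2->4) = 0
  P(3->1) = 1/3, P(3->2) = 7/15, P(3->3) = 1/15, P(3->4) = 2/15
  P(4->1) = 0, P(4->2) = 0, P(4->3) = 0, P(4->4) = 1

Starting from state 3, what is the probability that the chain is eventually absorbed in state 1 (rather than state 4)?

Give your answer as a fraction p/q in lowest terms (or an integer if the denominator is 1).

Answer: 57/77

Derivation:
Let a_i = P(absorbed in 1 | start in state i).
Boundary conditions: a_1 = 1, a_4 = 0.
For each transient state i, a_i = sum_j P(i->j) * a_j:
  a_2 = 1/15*a_1 + 1/3*a_2 + 3/5*a_3 + 0*a_4
  a_3 = 1/3*a_1 + 7/15*a_2 + 1/15*a_3 + 2/15*a_4

Substituting a_1 = 1 and a_4 = 0, rearrange to (I - Q) a = r where r[i] = P(i -> 1):
  [2/3, -3/5] . (a_2, a_3) = 1/15
  [-7/15, 14/15] . (a_2, a_3) = 1/3

Solving yields:
  a_2 = 59/77
  a_3 = 57/77

Starting state is 3, so the absorption probability is a_3 = 57/77.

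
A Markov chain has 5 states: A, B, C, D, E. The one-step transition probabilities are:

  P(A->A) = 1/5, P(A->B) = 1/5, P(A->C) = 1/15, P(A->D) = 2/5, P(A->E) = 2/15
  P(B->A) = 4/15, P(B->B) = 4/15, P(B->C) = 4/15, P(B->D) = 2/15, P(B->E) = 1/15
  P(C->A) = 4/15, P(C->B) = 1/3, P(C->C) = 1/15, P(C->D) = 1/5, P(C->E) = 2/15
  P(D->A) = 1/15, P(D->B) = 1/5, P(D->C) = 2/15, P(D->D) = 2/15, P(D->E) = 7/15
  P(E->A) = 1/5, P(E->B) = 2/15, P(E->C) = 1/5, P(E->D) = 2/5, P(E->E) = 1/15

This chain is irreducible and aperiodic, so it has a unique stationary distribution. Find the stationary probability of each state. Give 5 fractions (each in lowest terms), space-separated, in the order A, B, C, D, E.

The stationary distribution satisfies pi = pi * P, i.e.:
  pi_A = 1/5*pi_A + 4/15*pi_B + 4/15*pi_C + 1/15*pi_D + 1/5*pi_E
  pi_B = 1/5*pi_A + 4/15*pi_B + 1/3*pi_C + 1/5*pi_D + 2/15*pi_E
  pi_C = 1/15*pi_A + 4/15*pi_B + 1/15*pi_C + 2/15*pi_D + 1/5*pi_E
  pi_D = 2/5*pi_A + 2/15*pi_B + 1/5*pi_C + 2/15*pi_D + 2/5*pi_E
  pi_E = 2/15*pi_A + 1/15*pi_B + 2/15*pi_C + 7/15*pi_D + 1/15*pi_E
with normalization: pi_A + pi_B + pi_C + pi_D + pi_E = 1.

Using the first 4 balance equations plus normalization, the linear system A*pi = b is:
  [-4/5, 4/15, 4/15, 1/15, 1/5] . pi = 0
  [1/5, -11/15, 1/3, 1/5, 2/15] . pi = 0
  [1/15, 4/15, -14/15, 2/15, 1/5] . pi = 0
  [2/5, 2/15, 1/5, -13/15, 2/5] . pi = 0
  [1, 1, 1, 1, 1] . pi = 1

Solving yields:
  pi_A = 12073/62759
  pi_B = 13975/62759
  pi_C = 9573/62759
  pi_D = 15365/62759
  pi_E = 11773/62759

Verification (pi * P):
  12073/62759*1/5 + 13975/62759*4/15 + 9573/62759*4/15 + 15365/62759*1/15 + 11773/62759*1/5 = 12073/62759 = pi_A  (ok)
  12073/62759*1/5 + 13975/62759*4/15 + 9573/62759*1/3 + 15365/62759*1/5 + 11773/62759*2/15 = 13975/62759 = pi_B  (ok)
  12073/62759*1/15 + 13975/62759*4/15 + 9573/62759*1/15 + 15365/62759*2/15 + 11773/62759*1/5 = 9573/62759 = pi_C  (ok)
  12073/62759*2/5 + 13975/62759*2/15 + 9573/62759*1/5 + 15365/62759*2/15 + 11773/62759*2/5 = 15365/62759 = pi_D  (ok)
  12073/62759*2/15 + 13975/62759*1/15 + 9573/62759*2/15 + 15365/62759*7/15 + 11773/62759*1/15 = 11773/62759 = pi_E  (ok)

Answer: 12073/62759 13975/62759 9573/62759 15365/62759 11773/62759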